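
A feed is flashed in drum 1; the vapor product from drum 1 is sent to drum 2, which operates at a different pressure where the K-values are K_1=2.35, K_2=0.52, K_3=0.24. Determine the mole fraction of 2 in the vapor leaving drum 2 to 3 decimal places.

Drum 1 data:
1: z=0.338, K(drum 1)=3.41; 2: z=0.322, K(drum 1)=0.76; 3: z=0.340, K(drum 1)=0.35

y_2 (drum 2) = 0.200

Drum 1:
Material balance + equilibrium reduce to Σ zᵢ(Kᵢ−1)/(1+ψ₁(Kᵢ−1)) = 0.
Check two-phase: ΣzᵢKᵢ = 1.516 > 1 and Σzᵢ/Kᵢ = 1.494 > 1, so g(0) = 0.516 > 0 and g(1) = -0.494 < 0.
Newton–Raphson from ψ₁ = 0.39:
  ψ₁ = 0.390: g = 0.0386, g' = -0.802 → ψ₁ = 0.438
  ψ₁ = 0.438: g = 0.0009, g' = -0.768 → ψ₁ = 0.439
Converged at ψ₁ = 0.439.
Drum-1 compositions:
  1: x = 0.164, y = 0.560
  2: x = 0.360, y = 0.274
  3: x = 0.476, y = 0.167
Drum-2 feed = drum-1 vapor: z₂ = (0.5599, 0.2736, 0.1666).
Drum 2:
Let ψ₂ = V/F and solve Σ zᵢ(Kᵢ−1)/(1+ψ₂(Kᵢ−1)) = 0.
Check two-phase: ΣzᵢKᵢ = 1.498 > 1 and Σzᵢ/Kᵢ = 1.458 > 1, so g(0) = 0.498 > 0 and g(1) = -0.458 < 0.
Newton iteration, ψ₂⁰ = 0.5:
  ψ₂ = 0.500: g = 0.0743, g' = -0.723 → ψ₂ = 0.603
  ψ₂ = 0.603: g = -0.0016, g' = -0.763 → ψ₂ = 0.601
Converged at ψ₂ = 0.601.
  1: x = 0.309, y = 0.727
  2: x = 0.384, y = 0.200
  3: x = 0.306, y = 0.074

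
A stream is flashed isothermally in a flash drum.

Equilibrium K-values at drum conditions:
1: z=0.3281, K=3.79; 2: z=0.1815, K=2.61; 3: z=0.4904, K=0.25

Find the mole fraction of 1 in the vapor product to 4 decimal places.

y_1 = 0.5409

Rachford–Rice: g(V/F) = Σ zᵢ(Kᵢ−1)/(1+V/F(Kᵢ−1)) = 0.
Feasibility: ΣzᵢKᵢ = 1.8398, Σzᵢ/Kᵢ = 2.1177 — both > 1, two phases present.
Iterate (Newton) starting at V/F = 0.5:
  V/F = 0.5000: g = -0.04438, g' = -1.2958 → V/F = 0.4658
  V/F = 0.4658: g = -0.00017, g' = -1.2882 → V/F = 0.4656
Converged at V/F = 0.4656.
Compositions from xᵢ = zᵢ/(1+V/F(Kᵢ−1)), yᵢ = Kᵢxᵢ:
  1: x = 0.1427, y = 0.5409
  2: x = 0.1037, y = 0.2707
  3: x = 0.7536, y = 0.1884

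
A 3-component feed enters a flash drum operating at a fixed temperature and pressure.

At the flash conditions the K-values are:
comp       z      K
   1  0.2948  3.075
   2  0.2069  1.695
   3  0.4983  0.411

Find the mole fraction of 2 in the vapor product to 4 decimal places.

y_2 = 0.2620

Material balance + equilibrium reduce to Σ zᵢ(Kᵢ−1)/(1+V/F(Kᵢ−1)) = 0.
g(0) = ΣzᵢKᵢ − 1 = 0.4620 and g(1) = 1 − Σzᵢ/Kᵢ = -0.4303, so a root lies in (0, 1).
Newton iteration, V/F⁰ = 0.5:
  V/F = 0.5000: g = -0.00908, g' = -0.7081 → V/F = 0.4872
Converged at V/F = 0.4872.
Compositions from xᵢ = zᵢ/(1+V/F(Kᵢ−1)), yᵢ = Kᵢxᵢ:
  1: x = 0.1466, y = 0.4508
  2: x = 0.1546, y = 0.2620
  3: x = 0.6988, y = 0.2872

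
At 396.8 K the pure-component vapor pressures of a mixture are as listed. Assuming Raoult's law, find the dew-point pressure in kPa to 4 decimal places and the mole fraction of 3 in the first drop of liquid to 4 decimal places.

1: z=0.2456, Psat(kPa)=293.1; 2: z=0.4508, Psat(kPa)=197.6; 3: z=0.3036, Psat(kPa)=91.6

At the dew point ψ → 1, so Σzᵢ/Kᵢ = 1 with Kᵢ = Pᵢˢᵃᵗ/P ⇒ 1/P = Σzᵢ/Pᵢˢᵃᵗ.
1/P = 0.2456/293.1 + 0.4508/197.6 + 0.3036/91.6 = 0.0064337 ⇒ P = 155.4309 kPa
xᵢ = zᵢP/Pᵢˢᵃᵗ ⇒ x_3 = 0.3036·155.4309/91.6 = 0.5152

Pdew = 155.4309 kPa, x_3 = 0.5152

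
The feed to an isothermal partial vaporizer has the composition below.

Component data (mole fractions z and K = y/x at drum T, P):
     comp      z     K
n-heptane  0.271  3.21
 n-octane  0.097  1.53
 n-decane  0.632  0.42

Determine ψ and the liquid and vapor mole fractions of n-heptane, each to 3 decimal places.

ψ = 0.253, x_n-heptane = 0.174, y_n-heptane = 0.558

Rachford–Rice: g(ψ) = Σ zᵢ(Kᵢ−1)/(1+ψ(Kᵢ−1)) = 0.
g(0) = ΣzᵢKᵢ − 1 = 0.284 and g(1) = 1 − Σzᵢ/Kᵢ = -0.653, so a root lies in (0, 1).
Newton–Raphson from ψ = 0.57:
  ψ = 0.570: g = -0.2431, g' = -0.750 → ψ = 0.246
  ψ = 0.246: g = 0.0061, g' = -0.866 → ψ = 0.253
Converged at ψ = 0.253.
Compositions from xᵢ = zᵢ/(1+ψ(Kᵢ−1)), yᵢ = Kᵢxᵢ:
  n-heptane: x = 0.174, y = 0.558
  n-octane: x = 0.086, y = 0.131
  n-decane: x = 0.741, y = 0.311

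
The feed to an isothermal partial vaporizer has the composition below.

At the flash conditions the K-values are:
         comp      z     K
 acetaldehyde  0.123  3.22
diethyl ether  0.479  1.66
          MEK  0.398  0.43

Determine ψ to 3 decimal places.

ψ = 0.598

Newton iteration, ψ⁰ = 0.5:
  ψ = 0.500: g = 0.0498, g' = -0.507 → ψ = 0.598
Converged at ψ = 0.598.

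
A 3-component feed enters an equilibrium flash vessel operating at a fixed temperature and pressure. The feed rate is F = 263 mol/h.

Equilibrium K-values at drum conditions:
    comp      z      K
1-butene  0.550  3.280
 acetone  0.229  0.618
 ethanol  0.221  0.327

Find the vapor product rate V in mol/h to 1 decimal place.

V = 209.2 mol/h

Material balance + equilibrium reduce to Σ zᵢ(Kᵢ−1)/(1+β(Kᵢ−1)) = 0.
Feasibility: ΣzᵢKᵢ = 2.018, Σzᵢ/Kᵢ = 1.214 — both > 1, two phases present.
Iterate (Newton) starting at β = 0.5:
  β = 0.500: g = 0.2537, g' = -0.903 → β = 0.781
  β = 0.781: g = 0.0128, g' = -0.882 → β = 0.795
Converged at β = 0.795.
Then V = β·F = 0.7954·263 = 209.2 mol/h and L = F − V = 53.8 mol/h.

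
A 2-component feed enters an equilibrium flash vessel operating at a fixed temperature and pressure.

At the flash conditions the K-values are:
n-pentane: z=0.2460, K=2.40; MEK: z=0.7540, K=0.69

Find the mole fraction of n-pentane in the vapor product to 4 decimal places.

Rachford–Rice: g(ψ) = Σ zᵢ(Kᵢ−1)/(1+ψ(Kᵢ−1)) = 0.
Check two-phase: ΣzᵢKᵢ = 1.1107 > 1 and Σzᵢ/Kᵢ = 1.1953 > 1, so g(0) = 0.1107 > 0 and g(1) = -0.1953 < 0.
Newton–Raphson from ψ = 0.5:
  ψ = 0.5000: g = -0.07403, g' = -0.2683 → ψ = 0.2241
  ψ = 0.2241: g = 0.01096, g' = -0.3630 → ψ = 0.2543
  ψ = 0.2543: g = 0.00024, g' = -0.3476 → ψ = 0.2550
Converged at ψ = 0.2550.
Compositions from xᵢ = zᵢ/(1+ψ(Kᵢ−1)), yᵢ = Kᵢxᵢ:
  n-pentane: x = 0.1813, y = 0.4351
  MEK: x = 0.8187, y = 0.5649

y_n-pentane = 0.4351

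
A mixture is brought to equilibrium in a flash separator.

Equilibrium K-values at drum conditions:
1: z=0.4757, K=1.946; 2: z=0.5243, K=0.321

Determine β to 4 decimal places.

Let β = V/F and solve Σ zᵢ(Kᵢ−1)/(1+β(Kᵢ−1)) = 0.
Check two-phase: ΣzᵢKᵢ = 1.0940 > 1 and Σzᵢ/Kᵢ = 1.8778 > 1, so g(0) = 0.0940 > 0 and g(1) = -0.8778 < 0.
Binary case is linear: z₁(K₁−1)(1+β(K₂−1)) + z₂(K₂−1)(1+β(K₁−1)) = 0
⇒ β = [z₁(K₁−1)+z₂(K₂−1)] / [−(K₁−1)(K₂−1)] = 0.09401/0.64233 = 0.1464

β = 0.1464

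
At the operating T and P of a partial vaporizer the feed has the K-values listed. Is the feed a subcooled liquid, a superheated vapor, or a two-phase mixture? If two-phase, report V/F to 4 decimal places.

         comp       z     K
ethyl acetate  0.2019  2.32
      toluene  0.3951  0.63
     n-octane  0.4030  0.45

ΣzᵢKᵢ = 0.8987; Σzᵢ/Kᵢ = 1.6097.
Since ΣzᵢKᵢ < 1 the mixture is below its bubble point — single liquid phase.

subcooled liquid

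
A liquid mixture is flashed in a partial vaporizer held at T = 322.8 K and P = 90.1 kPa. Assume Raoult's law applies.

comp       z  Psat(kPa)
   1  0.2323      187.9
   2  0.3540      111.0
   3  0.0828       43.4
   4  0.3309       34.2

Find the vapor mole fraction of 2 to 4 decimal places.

Raoult's law: Kᵢ = Pᵢˢᵃᵗ/P = Pᵢˢᵃᵗ/90.1.
  K_1 = 187.9/90.1 = 2.085461, K_2 = 111.0/90.1 = 1.231964, K_3 = 43.4/90.1 = 0.481687, K_4 = 34.2/90.1 = 0.379578
Newton–Raphson from ψ = 0.5:
  ψ = 0.5000: g = -0.11853, g' = -0.4385 → ψ = 0.2297
  ψ = 0.2297: g = -0.00835, g' = -0.3944 → ψ = 0.2086
Converged at ψ = 0.2086.
Compositions from xᵢ = zᵢ/(1+ψ(Kᵢ−1)), yᵢ = Kᵢxᵢ:
  1: x = 0.1894, y = 0.3950
  2: x = 0.3377, y = 0.4160
  3: x = 0.0928, y = 0.0447
  4: x = 0.3801, y = 0.1443

y_2 = 0.4160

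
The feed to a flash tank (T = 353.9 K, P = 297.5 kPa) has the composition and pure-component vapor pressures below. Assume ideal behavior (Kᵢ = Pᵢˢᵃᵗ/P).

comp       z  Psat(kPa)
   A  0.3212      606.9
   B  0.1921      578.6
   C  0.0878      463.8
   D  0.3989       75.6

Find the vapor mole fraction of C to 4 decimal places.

Raoult's law: Kᵢ = Pᵢˢᵃᵗ/P = Pᵢˢᵃᵗ/297.5.
  K_A = 606.9/297.5 = 2.040000, K_B = 578.6/297.5 = 1.944874, K_C = 463.8/297.5 = 1.558992, K_D = 75.6/297.5 = 0.254118
Iterate (Newton) starting at ψ = 0.5:
  ψ = 0.5000: g = -0.09309, g' = -0.8106 → ψ = 0.3852
  ψ = 0.3852: g = -0.00549, g' = -0.7248 → ψ = 0.3776
Converged at ψ = 0.3776.
Compositions from xᵢ = zᵢ/(1+ψ(Kᵢ−1)), yᵢ = Kᵢxᵢ:
  A: x = 0.2306, y = 0.4705
  B: x = 0.1416, y = 0.2754
  C: x = 0.0725, y = 0.1130
  D: x = 0.5553, y = 0.1411

y_C = 0.1130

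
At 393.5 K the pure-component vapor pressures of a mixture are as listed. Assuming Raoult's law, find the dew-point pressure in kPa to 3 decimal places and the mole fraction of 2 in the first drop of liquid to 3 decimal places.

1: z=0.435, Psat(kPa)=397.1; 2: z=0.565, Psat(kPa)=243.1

Pdew = 292.433 kPa, x_2 = 0.680

At the dew point ψ → 1, so Σzᵢ/Kᵢ = 1 with Kᵢ = Pᵢˢᵃᵗ/P ⇒ 1/P = Σzᵢ/Pᵢˢᵃᵗ.
1/P = 0.435/397.1 + 0.565/243.1 = 0.003420 ⇒ P = 292.433 kPa
xᵢ = zᵢP/Pᵢˢᵃᵗ ⇒ x_2 = 0.565·292.433/243.1 = 0.680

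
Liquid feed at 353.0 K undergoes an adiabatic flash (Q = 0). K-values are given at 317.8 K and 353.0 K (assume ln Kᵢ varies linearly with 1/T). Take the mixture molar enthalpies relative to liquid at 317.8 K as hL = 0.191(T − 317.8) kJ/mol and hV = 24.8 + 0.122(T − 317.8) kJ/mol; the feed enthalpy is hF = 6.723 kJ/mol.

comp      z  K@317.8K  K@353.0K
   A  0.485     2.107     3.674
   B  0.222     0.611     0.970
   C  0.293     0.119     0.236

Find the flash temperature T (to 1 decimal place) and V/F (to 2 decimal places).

T = 318.9 K, V/F = 0.26

Adiabatic flash: solve Rachford–Rice at each trial T, then check hF = ψ·hV(T) + (1−ψ)·hL(T).
  T = 317.8 K: K = (2.107, 0.611, 0.119), RR gives ψ = 0.242, H_out = 6.003 kJ/mol
  T = 353.0 K: K = (3.674, 0.970, 0.236), RR gives ψ = 0.669, H_out = 21.696 kJ/mol
  T = 335.4 K: K = (2.823, 0.779, 0.171), RR gives ψ = 0.493, H_out = 14.980 kJ/mol
  T = 326.6 K: K = (2.449, 0.692, 0.143), RR gives ψ = 0.384, H_out = 10.966 kJ/mol
  T = 322.2 K: K = (2.274, 0.651, 0.131), RR gives ψ = 0.319, H_out = 8.644 kJ/mol
  T = 320.0 K: K = (2.189, 0.631, 0.125), RR gives ψ = 0.282, H_out = 7.370 kJ/mol
  T = 318.9 K: K = (2.148, 0.621, 0.122), RR gives ψ = 0.262, H_out = 6.699 kJ/mol
Linear interpolation between T = 318.9 (H_out = 6.699) and T = 320.0 (H_out = 7.370) on hF = 6.723 gives T ≈ 318.9 K, at which ψ = 0.26.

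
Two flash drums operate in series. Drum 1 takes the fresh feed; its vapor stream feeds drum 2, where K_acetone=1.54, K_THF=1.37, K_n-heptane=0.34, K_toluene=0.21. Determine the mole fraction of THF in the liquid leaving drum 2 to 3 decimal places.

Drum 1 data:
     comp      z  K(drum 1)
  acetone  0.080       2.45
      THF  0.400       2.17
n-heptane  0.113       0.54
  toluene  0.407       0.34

x_THF (drum 2) = 0.545

Drum 1:
Let ψ₁ = V/F and solve Σ zᵢ(Kᵢ−1)/(1+ψ₁(Kᵢ−1)) = 0.
Feasibility: ΣzᵢKᵢ = 1.263, Σzᵢ/Kᵢ = 1.623 — both > 1, two phases present.
Newton–Raphson from ψ₁ = 0.33:
  ψ₁ = 0.330: g = 0.0114, g' = -0.685 → ψ₁ = 0.347
Converged at ψ₁ = 0.347.
Drum-1 compositions:
  acetone: x = 0.053, y = 0.130
  THF: x = 0.285, y = 0.618
  n-heptane: x = 0.134, y = 0.073
  toluene: x = 0.528, y = 0.179
Drum-2 feed = drum-1 vapor: z₂ = (0.1304, 0.6175, 0.0726, 0.1794).
Drum 2:
Let ψ₂ = V/F and solve Σ zᵢ(Kᵢ−1)/(1+ψ₂(Kᵢ−1)) = 0.
g(0) = ΣzᵢKᵢ − 1 = 0.109 and g(1) = 1 − Σzᵢ/Kᵢ = -0.603, so a root lies in (0, 1).
Newton iteration, ψ₂⁰ = 0.5:
  ψ₂ = 0.500: g = -0.0575, g' = -0.460 → ψ₂ = 0.375
  ψ₂ = 0.375: g = -0.0059, g' = -0.373 → ψ₂ = 0.359
Converged at ψ₂ = 0.359.
  acetone: x = 0.109, y = 0.168
  THF: x = 0.545, y = 0.747
  n-heptane: x = 0.095, y = 0.032
  toluene: x = 0.250, y = 0.053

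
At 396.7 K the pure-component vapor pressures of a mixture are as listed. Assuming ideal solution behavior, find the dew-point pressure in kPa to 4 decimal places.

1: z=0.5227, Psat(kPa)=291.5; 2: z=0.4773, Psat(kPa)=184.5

At the dew point ψ → 1, so Σzᵢ/Kᵢ = 1 with Kᵢ = Pᵢˢᵃᵗ/P ⇒ 1/P = Σzᵢ/Pᵢˢᵃᵗ.
1/P = 0.5227/291.5 + 0.4773/184.5 = 0.0043801 ⇒ P = 228.3037 kPa

Pdew = 228.3037 kPa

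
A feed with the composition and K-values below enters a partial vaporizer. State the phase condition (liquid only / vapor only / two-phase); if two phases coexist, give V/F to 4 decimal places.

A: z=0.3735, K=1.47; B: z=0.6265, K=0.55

liquid only

ΣzᵢKᵢ = 0.8936; Σzᵢ/Kᵢ = 1.3932.
Since ΣzᵢKᵢ < 1 the mixture is below its bubble point — single liquid phase.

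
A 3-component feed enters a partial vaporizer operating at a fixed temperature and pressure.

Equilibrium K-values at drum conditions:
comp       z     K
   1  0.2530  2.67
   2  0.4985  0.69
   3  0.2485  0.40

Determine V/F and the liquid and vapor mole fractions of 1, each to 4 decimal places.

Newton iteration, V/F⁰ = 0.5:
  V/F = 0.5000: g = -0.16563, g' = -0.4592 → V/F = 0.1393
  V/F = 0.1393: g = 0.01855, g' = -0.6232 → V/F = 0.1691
  V/F = 0.1691: g = 0.00046, g' = -0.5932 → V/F = 0.1699
Converged at V/F = 0.1699.
Compositions from xᵢ = zᵢ/(1+V/F(Kᵢ−1)), yᵢ = Kᵢxᵢ:
  1: x = 0.1971, y = 0.5262
  2: x = 0.5262, y = 0.3631
  3: x = 0.2767, y = 0.1107

V/F = 0.1699, x_1 = 0.1971, y_1 = 0.5262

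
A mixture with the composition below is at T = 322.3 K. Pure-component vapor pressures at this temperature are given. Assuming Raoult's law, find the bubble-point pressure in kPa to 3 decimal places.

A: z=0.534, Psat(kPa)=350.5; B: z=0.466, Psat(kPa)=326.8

Pbub = 339.456 kPa

At the bubble point ψ → 0, so ΣzᵢKᵢ = 1 with Kᵢ = Pᵢˢᵃᵗ/P ⇒ P = ΣzᵢPᵢˢᵃᵗ.
P = 0.534·350.5 + 0.466·326.8 = 339.456 kPa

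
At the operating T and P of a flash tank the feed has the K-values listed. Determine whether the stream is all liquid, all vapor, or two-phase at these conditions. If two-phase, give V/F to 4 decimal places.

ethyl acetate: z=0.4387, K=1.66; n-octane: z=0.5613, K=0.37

ΣzᵢKᵢ = 0.9359; Σzᵢ/Kᵢ = 1.7813.
Since ΣzᵢKᵢ < 1 the mixture is below its bubble point — single liquid phase.

all liquid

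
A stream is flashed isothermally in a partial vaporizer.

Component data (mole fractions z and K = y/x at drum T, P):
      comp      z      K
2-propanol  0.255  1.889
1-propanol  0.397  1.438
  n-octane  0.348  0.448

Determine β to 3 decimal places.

β = 0.595

Let β = V/F and solve Σ zᵢ(Kᵢ−1)/(1+β(Kᵢ−1)) = 0.
g(0) = ΣzᵢKᵢ − 1 = 0.208 and g(1) = 1 − Σzᵢ/Kᵢ = -0.188, so a root lies in (0, 1).
Newton–Raphson from β = 0.34:
  β = 0.340: g = 0.0889, g' = -0.337 → β = 0.604
  β = 0.604: g = -0.0031, g' = -0.372 → β = 0.595
Converged at β = 0.595.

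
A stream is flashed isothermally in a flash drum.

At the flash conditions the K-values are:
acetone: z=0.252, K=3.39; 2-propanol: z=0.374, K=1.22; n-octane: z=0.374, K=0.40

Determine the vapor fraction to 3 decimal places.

ψ = 0.548

Newton–Raphson from ψ = 0.31:
  ψ = 0.310: g = 0.1473, g' = -0.694 → ψ = 0.522
  ψ = 0.522: g = 0.0149, g' = -0.585 → ψ = 0.548
Converged at ψ = 0.548.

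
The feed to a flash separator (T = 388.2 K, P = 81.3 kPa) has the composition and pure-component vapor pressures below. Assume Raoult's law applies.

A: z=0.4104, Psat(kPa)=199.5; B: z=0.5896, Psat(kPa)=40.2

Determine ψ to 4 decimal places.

ψ = 0.4063

Raoult's law: Kᵢ = Pᵢˢᵃᵗ/P = Pᵢˢᵃᵗ/81.3.
  K_A = 199.5/81.3 = 2.453875, K_B = 40.2/81.3 = 0.494465
Let ψ = V/F and solve Σ zᵢ(Kᵢ−1)/(1+ψ(Kᵢ−1)) = 0.
Check two-phase: ΣzᵢKᵢ = 1.2986 > 1 and Σzᵢ/Kᵢ = 1.3596 > 1, so g(0) = 0.2986 > 0 and g(1) = -0.3596 < 0.
Newton iteration, ψ⁰ = 0.5:
  ψ = 0.5000: g = -0.05338, g' = -0.5607 → ψ = 0.4048
  ψ = 0.4048: g = 0.00086, g' = -0.5820 → ψ = 0.4063
Converged at ψ = 0.4063.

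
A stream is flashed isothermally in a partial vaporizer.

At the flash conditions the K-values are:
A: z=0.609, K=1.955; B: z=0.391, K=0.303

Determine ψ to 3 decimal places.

Material balance + equilibrium reduce to Σ zᵢ(Kᵢ−1)/(1+ψ(Kᵢ−1)) = 0.
g(0) = ΣzᵢKᵢ − 1 = 0.309 and g(1) = 1 − Σzᵢ/Kᵢ = -0.602, so a root lies in (0, 1).
Newton–Raphson from ψ = 0.5:
  ψ = 0.500: g = -0.0247, g' = -0.702 → ψ = 0.465
  ψ = 0.465: g = -0.0004, g' = -0.682 → ψ = 0.464
Converged at ψ = 0.464.

ψ = 0.464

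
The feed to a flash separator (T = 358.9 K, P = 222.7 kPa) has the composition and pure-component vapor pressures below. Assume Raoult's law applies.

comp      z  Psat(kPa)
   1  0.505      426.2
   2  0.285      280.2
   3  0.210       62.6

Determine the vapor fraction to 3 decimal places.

ψ = 0.762

Raoult's law: Kᵢ = Pᵢˢᵃᵗ/P = Pᵢˢᵃᵗ/222.7.
  K_1 = 426.2/222.7 = 1.91379, K_2 = 280.2/222.7 = 1.25819, K_3 = 62.6/222.7 = 0.28110
Iterate (Newton) starting at ψ = 0.62:
  ψ = 0.620: g = 0.0856, g' = -0.539 → ψ = 0.779
  ψ = 0.779: g = -0.0122, g' = -0.717 → ψ = 0.762
Converged at ψ = 0.762.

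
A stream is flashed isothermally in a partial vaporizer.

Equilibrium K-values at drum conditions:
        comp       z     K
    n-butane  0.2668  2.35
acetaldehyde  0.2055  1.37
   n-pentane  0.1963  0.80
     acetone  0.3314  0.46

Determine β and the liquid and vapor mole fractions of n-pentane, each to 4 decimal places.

β = 0.4751, x_n-pentane = 0.2169, y_n-pentane = 0.1735

Rachford–Rice: g(β) = Σ zᵢ(Kᵢ−1)/(1+β(Kᵢ−1)) = 0.
Check two-phase: ΣzᵢKᵢ = 1.2180 > 1 and Σzᵢ/Kᵢ = 1.2293 > 1, so g(0) = 0.2180 > 0 and g(1) = -0.2293 < 0.
Newton iteration, β⁰ = 0.5:
  β = 0.5000: g = -0.00957, g' = -0.3844 → β = 0.4751
Converged at β = 0.4751.
Compositions from xᵢ = zᵢ/(1+β(Kᵢ−1)), yᵢ = Kᵢxᵢ:
  n-butane: x = 0.1625, y = 0.3820
  acetaldehyde: x = 0.1748, y = 0.2394
  n-pentane: x = 0.2169, y = 0.1735
  acetone: x = 0.4458, y = 0.2051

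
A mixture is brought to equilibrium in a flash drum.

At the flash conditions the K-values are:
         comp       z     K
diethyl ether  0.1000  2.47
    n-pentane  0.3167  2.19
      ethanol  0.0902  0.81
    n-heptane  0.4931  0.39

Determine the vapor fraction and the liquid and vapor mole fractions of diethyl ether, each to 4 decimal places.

ψ = 0.2895, x_diethyl ether = 0.0701, y_diethyl ether = 0.1733

Material balance + equilibrium reduce to Σ zᵢ(Kᵢ−1)/(1+ψ(Kᵢ−1)) = 0.
Feasibility: ΣzᵢKᵢ = 1.2059, Σzᵢ/Kᵢ = 1.5608 — both > 1, two phases present.
Newton iteration, ψ⁰ = 0.4:
  ψ = 0.4000: g = -0.06852, g' = -0.6164 → ψ = 0.2888
  ψ = 0.2888: g = 0.00040, g' = -0.6289 → ψ = 0.2895
Converged at ψ = 0.2895.
Compositions from xᵢ = zᵢ/(1+ψ(Kᵢ−1)), yᵢ = Kᵢxᵢ:
  diethyl ether: x = 0.0701, y = 0.1733
  n-pentane: x = 0.2356, y = 0.5159
  ethanol: x = 0.0954, y = 0.0773
  n-heptane: x = 0.5988, y = 0.2335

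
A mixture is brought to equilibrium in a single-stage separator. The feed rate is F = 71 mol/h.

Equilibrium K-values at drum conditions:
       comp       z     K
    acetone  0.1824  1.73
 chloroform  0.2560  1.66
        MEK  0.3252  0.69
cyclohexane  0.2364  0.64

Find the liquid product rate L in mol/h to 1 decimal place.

Iterate (Newton) starting at β = 0.42:
  β = 0.4200: g = 0.01803, g' = -0.2091 → β = 0.5062
  β = 0.5062: g = 0.00022, g' = -0.2043 → β = 0.5073
Converged at β = 0.5073.
Then V = β·F = 0.5073·71 = 36.0 mol/h and L = F − V = 35.0 mol/h.

L = 35.0 mol/h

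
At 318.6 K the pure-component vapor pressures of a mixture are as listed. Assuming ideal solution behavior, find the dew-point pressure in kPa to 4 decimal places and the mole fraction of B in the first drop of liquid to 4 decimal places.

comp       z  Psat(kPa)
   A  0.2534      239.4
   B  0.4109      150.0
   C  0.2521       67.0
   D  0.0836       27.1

Pdew = 93.9375 kPa, x_B = 0.2573

At the dew point ψ → 1, so Σzᵢ/Kᵢ = 1 with Kᵢ = Pᵢˢᵃᵗ/P ⇒ 1/P = Σzᵢ/Pᵢˢᵃᵗ.
1/P = 0.2534/239.4 + 0.4109/150.0 + 0.2521/67.0 + 0.0836/27.1 = 0.0106454 ⇒ P = 93.9375 kPa
xᵢ = zᵢP/Pᵢˢᵃᵗ ⇒ x_B = 0.4109·93.9375/150.0 = 0.2573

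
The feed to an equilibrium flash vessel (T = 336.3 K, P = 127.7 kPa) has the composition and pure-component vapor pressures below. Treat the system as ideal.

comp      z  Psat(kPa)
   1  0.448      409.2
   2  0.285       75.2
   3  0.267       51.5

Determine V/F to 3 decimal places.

V/F = 0.630

Raoult's law: Kᵢ = Pᵢˢᵃᵗ/P = Pᵢˢᵃᵗ/127.7.
  K_1 = 409.2/127.7 = 3.20439, K_2 = 75.2/127.7 = 0.58888, K_3 = 51.5/127.7 = 0.40329
Rachford–Rice: g(V/F) = Σ zᵢ(Kᵢ−1)/(1+V/F(Kᵢ−1)) = 0.
g(0) = ΣzᵢKᵢ − 1 = 0.711 and g(1) = 1 − Σzᵢ/Kᵢ = -0.286, so a root lies in (0, 1).
Iterate (Newton) starting at V/F = 0.68:
  V/F = 0.680: g = -0.0356, g' = -0.711 → V/F = 0.630
Converged at V/F = 0.630.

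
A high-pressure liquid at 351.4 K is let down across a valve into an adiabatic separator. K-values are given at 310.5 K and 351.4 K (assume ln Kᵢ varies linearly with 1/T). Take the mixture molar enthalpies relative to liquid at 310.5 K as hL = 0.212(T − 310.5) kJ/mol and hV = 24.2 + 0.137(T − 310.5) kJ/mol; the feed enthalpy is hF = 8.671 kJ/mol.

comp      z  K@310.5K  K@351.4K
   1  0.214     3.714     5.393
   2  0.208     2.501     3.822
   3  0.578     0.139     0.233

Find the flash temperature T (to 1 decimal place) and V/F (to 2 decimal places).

Adiabatic flash: solve Rachford–Rice at each trial T, then check hF = ψ·hV(T) + (1−ψ)·hL(T).
  T = 310.5 K: K = (3.714, 2.501, 0.139), RR gives ψ = 0.210, H_out = 5.079 kJ/mol
  T = 351.4 K: K = (5.393, 3.822, 0.233), RR gives ψ = 0.386, H_out = 16.827 kJ/mol
  T = 330.9 K: K = (4.525, 3.131, 0.183), RR gives ψ = 0.307, H_out = 11.280 kJ/mol
  T = 320.7 K: K = (4.113, 2.808, 0.160), RR gives ψ = 0.262, H_out = 8.297 kJ/mol
  T = 325.8 K: K = (4.317, 2.968, 0.171), RR gives ψ = 0.285, H_out = 9.813 kJ/mol
  T = 323.2 K: K = (4.212, 2.886, 0.165), RR gives ψ = 0.273, H_out = 9.047 kJ/mol
  T = 321.9 K: K = (4.160, 2.845, 0.163), RR gives ψ = 0.267, H_out = 8.659 kJ/mol
Linear interpolation between T = 321.9 (H_out = 8.659) and T = 323.2 (H_out = 9.047) on hF = 8.671 gives T ≈ 321.9 K, at which ψ = 0.27.

T = 321.9 K, V/F = 0.27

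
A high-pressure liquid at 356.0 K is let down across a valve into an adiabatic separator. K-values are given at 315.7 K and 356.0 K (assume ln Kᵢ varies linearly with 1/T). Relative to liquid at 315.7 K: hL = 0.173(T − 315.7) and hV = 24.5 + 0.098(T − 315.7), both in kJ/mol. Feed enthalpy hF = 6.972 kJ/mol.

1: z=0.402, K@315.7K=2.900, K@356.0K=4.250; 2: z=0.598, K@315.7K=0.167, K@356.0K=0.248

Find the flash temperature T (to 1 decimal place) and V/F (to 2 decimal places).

Adiabatic flash: solve Rachford–Rice at each trial T, then check hF = ψ·hV(T) + (1−ψ)·hL(T).
  T = 315.7 K: K = (2.900, 0.167), RR gives ψ = 0.168, H_out = 4.112 kJ/mol
  T = 356.0 K: K = (4.250, 0.248), RR gives ψ = 0.351, H_out = 14.501 kJ/mol
  T = 335.9 K: K = (3.553, 0.206), RR gives ψ = 0.272, H_out = 9.748 kJ/mol
  T = 325.8 K: K = (3.220, 0.186), RR gives ψ = 0.225, H_out = 7.079 kJ/mol
  T = 320.8 K: K = (3.060, 0.177), RR gives ψ = 0.198, H_out = 5.655 kJ/mol
  T = 323.3 K: K = (3.140, 0.181), RR gives ψ = 0.212, H_out = 6.376 kJ/mol
  T = 324.6 K: K = (3.181, 0.184), RR gives ψ = 0.218, H_out = 6.744 kJ/mol
Linear interpolation between T = 324.6 (H_out = 6.744) and T = 325.8 (H_out = 7.079) on hF = 6.972 gives T ≈ 325.4 K, at which ψ = 0.22.

T = 325.4 K, V/F = 0.22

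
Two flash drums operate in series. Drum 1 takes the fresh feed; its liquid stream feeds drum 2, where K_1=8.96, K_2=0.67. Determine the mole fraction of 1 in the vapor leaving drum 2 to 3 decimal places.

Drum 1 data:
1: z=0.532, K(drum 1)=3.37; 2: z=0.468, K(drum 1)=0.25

Drum 1:
Let ψ₁ = V/F and solve Σ zᵢ(Kᵢ−1)/(1+ψ₁(Kᵢ−1)) = 0.
Check two-phase: ΣzᵢKᵢ = 1.910 > 1 and Σzᵢ/Kᵢ = 2.030 > 1, so g(0) = 0.910 > 0 and g(1) = -1.030 < 0.
Binary case is linear: z₁(K₁−1)(1+ψ₁(K₂−1)) + z₂(K₂−1)(1+ψ₁(K₁−1)) = 0
⇒ ψ₁ = [z₁(K₁−1)+z₂(K₂−1)] / [−(K₁−1)(K₂−1)] = 0.9098/1.7775 = 0.512
Drum-1 compositions:
  1: x = 0.240, y = 0.810
  2: x = 0.760, y = 0.190
Drum-2 feed = drum-1 liquid: z₂ = (0.2404, 0.7596).
Drum 2:
Let ψ₂ = V/F and solve Σ zᵢ(Kᵢ−1)/(1+ψ₂(Kᵢ−1)) = 0.
Check two-phase: ΣzᵢKᵢ = 2.663 > 1 and Σzᵢ/Kᵢ = 1.161 > 1, so g(0) = 1.663 > 0 and g(1) = -0.161 < 0.
Iterate (Newton) starting at ψ₂ = 0.5:
  ψ₂ = 0.500: g = 0.0840, g' = -0.733 → ψ₂ = 0.615
  ψ₂ = 0.615: g = 0.0103, g' = -0.569 → ψ₂ = 0.633
Converged at ψ₂ = 0.633.
  1: x = 0.040, y = 0.357
  2: x = 0.960, y = 0.643

y_1 (drum 2) = 0.357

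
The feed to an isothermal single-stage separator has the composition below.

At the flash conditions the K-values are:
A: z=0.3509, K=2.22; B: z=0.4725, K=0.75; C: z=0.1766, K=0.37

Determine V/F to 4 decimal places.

Material balance + equilibrium reduce to Σ zᵢ(Kᵢ−1)/(1+V/F(Kᵢ−1)) = 0.
Feasibility: ΣzᵢKᵢ = 1.1987, Σzᵢ/Kᵢ = 1.2654 — both > 1, two phases present.
Iterate (Newton) starting at V/F = 0.5:
  V/F = 0.5000: g = -0.03152, g' = -0.3894 → V/F = 0.4191
  V/F = 0.4191: g = 0.00016, g' = -0.3949 → V/F = 0.4195
Converged at V/F = 0.4195.

V/F = 0.4195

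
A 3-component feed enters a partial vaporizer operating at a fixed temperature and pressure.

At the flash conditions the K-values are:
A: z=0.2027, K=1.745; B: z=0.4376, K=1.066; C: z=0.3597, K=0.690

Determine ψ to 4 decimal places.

ψ = 0.5552

Material balance + equilibrium reduce to Σ zᵢ(Kᵢ−1)/(1+ψ(Kᵢ−1)) = 0.
g(0) = ΣzᵢKᵢ − 1 = 0.0684 and g(1) = 1 − Σzᵢ/Kᵢ = -0.0480, so a root lies in (0, 1).
Newton–Raphson from ψ = 0.5:
  ψ = 0.5000: g = 0.00602, g' = -0.1099 → ψ = 0.5548
  ψ = 0.5548: g = 0.00004, g' = -0.1085 → ψ = 0.5552
Converged at ψ = 0.5552.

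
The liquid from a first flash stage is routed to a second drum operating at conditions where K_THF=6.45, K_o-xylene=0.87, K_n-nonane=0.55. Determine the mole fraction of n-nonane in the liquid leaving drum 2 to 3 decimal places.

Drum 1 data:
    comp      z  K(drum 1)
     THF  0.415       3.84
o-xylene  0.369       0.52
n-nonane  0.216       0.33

Drum 1:
Let ψ₁ = V/F and solve Σ zᵢ(Kᵢ−1)/(1+ψ₁(Kᵢ−1)) = 0.
Feasibility: ΣzᵢKᵢ = 1.857, Σzᵢ/Kᵢ = 1.472 — both > 1, two phases present.
Newton iteration, ψ₁⁰ = 0.5:
  ψ₁ = 0.500: g = 0.0363, g' = -0.938 → ψ₁ = 0.539
Converged at ψ₁ = 0.539.
Drum-1 compositions:
  THF: x = 0.164, y = 0.630
  o-xylene: x = 0.498, y = 0.259
  n-nonane: x = 0.338, y = 0.112
Drum-2 feed = drum-1 liquid: z₂ = (0.1639, 0.4979, 0.3382).
Drum 2:
Material balance + equilibrium reduce to Σ zᵢ(Kᵢ−1)/(1+ψ₂(Kᵢ−1)) = 0.
Feasibility: ΣzᵢKᵢ = 1.677, Σzᵢ/Kᵢ = 1.213 — both > 1, two phases present.
Iterate (Newton) starting at ψ₂ = 0.62:
  ψ₂ = 0.620: g = -0.0774, g' = -0.396 → ψ₂ = 0.424
  ψ₂ = 0.424: g = 0.0132, g' = -0.558 → ψ₂ = 0.448
Converged at ψ₂ = 0.448.
  THF: x = 0.048, y = 0.307
  o-xylene: x = 0.529, y = 0.460
  n-nonane: x = 0.424, y = 0.233

x_n-nonane (drum 2) = 0.424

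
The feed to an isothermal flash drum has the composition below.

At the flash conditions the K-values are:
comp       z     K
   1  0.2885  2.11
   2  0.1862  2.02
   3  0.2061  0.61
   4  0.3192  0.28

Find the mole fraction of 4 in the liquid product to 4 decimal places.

x_4 = 0.4080

Rachford–Rice: g(V/F) = Σ zᵢ(Kᵢ−1)/(1+V/F(Kᵢ−1)) = 0.
Check two-phase: ΣzᵢKᵢ = 1.2000 > 1 and Σzᵢ/Kᵢ = 1.7068 > 1, so g(0) = 0.2000 > 0 and g(1) = -0.7068 < 0.
Iterate (Newton) starting at V/F = 0.32:
  V/F = 0.3200: g = -0.01098, g' = -0.6240 → V/F = 0.3024
Converged at V/F = 0.3024.
Compositions from xᵢ = zᵢ/(1+V/F(Kᵢ−1)), yᵢ = Kᵢxᵢ:
  1: x = 0.2160, y = 0.4558
  2: x = 0.1423, y = 0.2875
  3: x = 0.2337, y = 0.1425
  4: x = 0.4080, y = 0.1143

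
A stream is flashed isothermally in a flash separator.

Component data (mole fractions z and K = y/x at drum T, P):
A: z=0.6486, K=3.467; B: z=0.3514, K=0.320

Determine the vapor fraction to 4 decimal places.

ψ = 0.8114

Rachford–Rice: g(ψ) = Σ zᵢ(Kᵢ−1)/(1+ψ(Kᵢ−1)) = 0.
Check two-phase: ΣzᵢKᵢ = 2.3611 > 1 and Σzᵢ/Kᵢ = 1.2852 > 1, so g(0) = 1.3611 > 0 and g(1) = -0.2852 < 0.
Binary case is linear: z₁(K₁−1)(1+ψ(K₂−1)) + z₂(K₂−1)(1+ψ(K₁−1)) = 0
⇒ ψ = [z₁(K₁−1)+z₂(K₂−1)] / [−(K₁−1)(K₂−1)] = 1.36114/1.67756 = 0.8114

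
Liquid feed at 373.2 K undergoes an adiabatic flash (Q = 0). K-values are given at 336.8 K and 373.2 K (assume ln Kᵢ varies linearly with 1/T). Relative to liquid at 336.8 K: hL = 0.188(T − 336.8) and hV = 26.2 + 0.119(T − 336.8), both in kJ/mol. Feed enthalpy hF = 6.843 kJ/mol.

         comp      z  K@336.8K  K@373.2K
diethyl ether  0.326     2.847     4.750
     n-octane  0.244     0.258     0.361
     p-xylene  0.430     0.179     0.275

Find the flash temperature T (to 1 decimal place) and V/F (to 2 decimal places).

T = 351.1 K, V/F = 0.16

Adiabatic flash: solve Rachford–Rice at each trial T, then check hF = ψ·hV(T) + (1−ψ)·hL(T).
  T = 336.8 K: K = (2.847, 0.258, 0.179), RR gives ψ = 0.046, H_out = 1.217 kJ/mol
  T = 373.2 K: K = (4.750, 0.361, 0.275), RR gives ψ = 0.290, H_out = 13.705 kJ/mol
  T = 355.0 K: K = (3.726, 0.308, 0.224), RR gives ψ = 0.190, H_out = 8.158 kJ/mol
  T = 345.9 K: K = (3.269, 0.282, 0.201), RR gives ψ = 0.126, H_out = 4.943 kJ/mol
  T = 350.4 K: K = (3.490, 0.295, 0.212), RR gives ψ = 0.159, H_out = 6.583 kJ/mol
  T = 352.7 K: K = (3.607, 0.301, 0.218), RR gives ψ = 0.175, H_out = 7.382 kJ/mol
Linear interpolation between T = 350.4 (H_out = 6.583) and T = 352.7 (H_out = 7.382) on hF = 6.843 gives T ≈ 351.1 K, at which ψ = 0.16.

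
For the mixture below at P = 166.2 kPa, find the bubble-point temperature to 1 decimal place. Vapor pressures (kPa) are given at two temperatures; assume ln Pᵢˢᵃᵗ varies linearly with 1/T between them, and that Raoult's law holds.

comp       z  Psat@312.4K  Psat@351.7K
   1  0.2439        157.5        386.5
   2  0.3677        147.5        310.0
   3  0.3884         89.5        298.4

Bubble-point temperature: ΣzᵢPᵢˢᵃᵗ(T) = P. Interpolate ln Pᵢˢᵃᵗ = aᵢ + bᵢ/T.
  T = 312.4 K: ΣzᵢPᵢˢᵃᵗ = 127.41 kPa
  T = 351.7 K: ΣzᵢPᵢˢᵃᵗ = 324.15 kPa
  T = 332.0 K: ΣzᵢPᵢˢᵃᵗ = 207.70 kPa
  T = 322.2 K: ΣzᵢPᵢˢᵃᵗ = 163.68 kPa
  T = 327.1 K: ΣzᵢPᵢˢᵃᵗ = 184.65 kPa
  T = 324.6 K: ΣzᵢPᵢˢᵃᵗ = 173.70 kPa
Interpolating between 322.2 K and 324.6 K gives T ≈ 322.8 K.

T = 322.8 K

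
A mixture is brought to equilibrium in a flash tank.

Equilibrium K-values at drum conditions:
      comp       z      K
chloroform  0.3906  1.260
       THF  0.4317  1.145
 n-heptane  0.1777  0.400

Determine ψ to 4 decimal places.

ψ = 0.4739

Material balance + equilibrium reduce to Σ zᵢ(Kᵢ−1)/(1+ψ(Kᵢ−1)) = 0.
Feasibility: ΣzᵢKᵢ = 1.0575, Σzᵢ/Kᵢ = 1.1313 — both > 1, two phases present.
Newton iteration, ψ⁰ = 0.46:
  ψ = 0.4600: g = 0.00212, g' = -0.1511 → ψ = 0.4741
  ψ = 0.4741: g = -0.00002, g' = -0.1538 → ψ = 0.4739
Converged at ψ = 0.4739.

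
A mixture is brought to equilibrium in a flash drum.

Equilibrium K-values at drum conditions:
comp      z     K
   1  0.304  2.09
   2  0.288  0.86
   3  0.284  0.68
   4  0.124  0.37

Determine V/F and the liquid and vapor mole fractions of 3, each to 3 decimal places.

V/F = 0.334, x_3 = 0.318, y_3 = 0.216

Material balance + equilibrium reduce to Σ zᵢ(Kᵢ−1)/(1+V/F(Kᵢ−1)) = 0.
g(0) = ΣzᵢKᵢ − 1 = 0.122 and g(1) = 1 − Σzᵢ/Kᵢ = -0.233, so a root lies in (0, 1).
Newton iteration, V/F⁰ = 0.69:
  V/F = 0.690: g = -0.1103, g' = -0.326 → V/F = 0.352
  V/F = 0.352: g = -0.0057, g' = -0.313 → V/F = 0.334
Converged at V/F = 0.334.
Compositions from xᵢ = zᵢ/(1+V/F(Kᵢ−1)), yᵢ = Kᵢxᵢ:
  1: x = 0.223, y = 0.466
  2: x = 0.302, y = 0.260
  3: x = 0.318, y = 0.216
  4: x = 0.157, y = 0.058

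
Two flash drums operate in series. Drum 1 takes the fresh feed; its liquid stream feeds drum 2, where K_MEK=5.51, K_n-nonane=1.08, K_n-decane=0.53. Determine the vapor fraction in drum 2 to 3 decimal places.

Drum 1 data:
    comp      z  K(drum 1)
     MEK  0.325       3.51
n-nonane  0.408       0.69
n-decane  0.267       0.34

V/F (drum 2) = 0.555

Drum 1:
Rachford–Rice: g(ψ₁) = Σ zᵢ(Kᵢ−1)/(1+ψ₁(Kᵢ−1)) = 0.
g(0) = ΣzᵢKᵢ − 1 = 0.513 and g(1) = 1 − Σzᵢ/Kᵢ = -0.469, so a root lies in (0, 1).
Iterate (Newton) starting at ψ₁ = 0.5:
  ψ₁ = 0.500: g = -0.0509, g' = -0.717 → ψ₁ = 0.429
  ψ₁ = 0.429: g = 0.0012, g' = -0.753 → ψ₁ = 0.430
Converged at ψ₁ = 0.430.
Drum-1 compositions:
  MEK: x = 0.156, y = 0.548
  n-nonane: x = 0.471, y = 0.325
  n-decane: x = 0.373, y = 0.127
Drum-2 feed = drum-1 liquid: z₂ = (0.1562, 0.4708, 0.3730).
Drum 2:
Rachford–Rice: g(ψ₂) = Σ zᵢ(Kᵢ−1)/(1+ψ₂(Kᵢ−1)) = 0.
g(0) = ΣzᵢKᵢ − 1 = 0.567 and g(1) = 1 − Σzᵢ/Kᵢ = -0.168, so a root lies in (0, 1).
Newton iteration, ψ₂⁰ = 0.5:
  ψ₂ = 0.500: g = 0.0235, g' = -0.443 → ψ₂ = 0.553
  ψ₂ = 0.553: g = 0.0008, g' = -0.413 → ψ₂ = 0.555
Converged at ψ₂ = 0.555.
  MEK: x = 0.045, y = 0.246
  n-nonane: x = 0.451, y = 0.487
  n-decane: x = 0.505, y = 0.267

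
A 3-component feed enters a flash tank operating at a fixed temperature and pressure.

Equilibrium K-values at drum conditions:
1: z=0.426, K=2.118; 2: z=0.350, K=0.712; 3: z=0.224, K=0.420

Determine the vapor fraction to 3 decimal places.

ψ = 0.512

Let ψ = V/F and solve Σ zᵢ(Kᵢ−1)/(1+ψ(Kᵢ−1)) = 0.
Check two-phase: ΣzᵢKᵢ = 1.246 > 1 and Σzᵢ/Kᵢ = 1.226 > 1, so g(0) = 0.246 > 0 and g(1) = -0.226 < 0.
Iterate (Newton) starting at ψ = 0.34:
  ψ = 0.340: g = 0.0715, g' = -0.432 → ψ = 0.505
  ψ = 0.505: g = 0.0025, g' = -0.408 → ψ = 0.512
Converged at ψ = 0.512.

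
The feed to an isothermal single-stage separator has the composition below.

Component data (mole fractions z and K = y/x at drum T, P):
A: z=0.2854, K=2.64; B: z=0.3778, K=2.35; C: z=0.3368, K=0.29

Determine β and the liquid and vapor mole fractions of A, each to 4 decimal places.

Rachford–Rice: g(β) = Σ zᵢ(Kᵢ−1)/(1+β(Kᵢ−1)) = 0.
Check two-phase: ΣzᵢKᵢ = 1.7390 > 1 and Σzᵢ/Kᵢ = 1.4303 > 1, so g(0) = 0.7390 > 0 and g(1) = -0.4303 < 0.
Iterate (Newton) starting at β = 0.41:
  β = 0.4100: g = 0.27086, g' = -0.8976 → β = 0.7118
  β = 0.7118: g = -0.00736, g' = -1.0364 → β = 0.7047
  β = 0.7047: g = -0.00004, g' = -1.0260 → β = 0.7046
Converged at β = 0.7046.
Compositions from xᵢ = zᵢ/(1+β(Kᵢ−1)), yᵢ = Kᵢxᵢ:
  A: x = 0.1324, y = 0.3495
  B: x = 0.1936, y = 0.4550
  C: x = 0.6740, y = 0.1955

β = 0.7046, x_A = 0.1324, y_A = 0.3495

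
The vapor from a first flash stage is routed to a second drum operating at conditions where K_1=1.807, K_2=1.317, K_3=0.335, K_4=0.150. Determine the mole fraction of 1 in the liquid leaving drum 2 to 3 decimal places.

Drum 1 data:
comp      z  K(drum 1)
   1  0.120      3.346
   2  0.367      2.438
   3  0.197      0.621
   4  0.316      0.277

x_1 (drum 2) = 0.152

Drum 1:
Iterate (Newton) starting at ψ₁ = 0.5:
  ψ₁ = 0.500: g = -0.0134, g' = -0.845 → ψ₁ = 0.484
Converged at ψ₁ = 0.484.
Drum-1 compositions:
  1: x = 0.056, y = 0.188
  2: x = 0.216, y = 0.528
  3: x = 0.241, y = 0.150
  4: x = 0.486, y = 0.135
Drum-2 feed = drum-1 vapor: z₂ = (0.1880, 0.5275, 0.1498, 0.1347).
Drum 2:
Material balance + equilibrium reduce to Σ zᵢ(Kᵢ−1)/(1+ψ₂(Kᵢ−1)) = 0.
Check two-phase: ΣzᵢKᵢ = 1.105 > 1 and Σzᵢ/Kᵢ = 1.850 > 1, so g(0) = 0.105 > 0 and g(1) = -0.850 < 0.
Iterate (Newton) starting at ψ₂ = 0.5:
  ψ₂ = 0.500: g = -0.0959, g' = -0.545 → ψ₂ = 0.324
  ψ₂ = 0.324: g = -0.0130, g' = -0.413 → ψ₂ = 0.292
Converged at ψ₂ = 0.292.
  1: x = 0.152, y = 0.275
  2: x = 0.483, y = 0.636
  3: x = 0.186, y = 0.062
  4: x = 0.179, y = 0.027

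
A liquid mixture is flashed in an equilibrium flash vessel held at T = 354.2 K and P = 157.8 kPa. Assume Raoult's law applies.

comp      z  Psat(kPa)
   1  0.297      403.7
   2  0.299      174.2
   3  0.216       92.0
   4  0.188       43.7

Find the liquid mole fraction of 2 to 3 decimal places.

x_2 = 0.286

Raoult's law: Kᵢ = Pᵢˢᵃᵗ/P = Pᵢˢᵃᵗ/157.8.
  K_1 = 403.7/157.8 = 2.55830, K_2 = 174.2/157.8 = 1.10393, K_3 = 92.0/157.8 = 0.58302, K_4 = 43.7/157.8 = 0.27693
Material balance + equilibrium reduce to Σ zᵢ(Kᵢ−1)/(1+V/F(Kᵢ−1)) = 0.
g(0) = ΣzᵢKᵢ − 1 = 0.268 and g(1) = 1 − Σzᵢ/Kᵢ = -0.436, so a root lies in (0, 1).
Iterate (Newton) starting at V/F = 0.42:
  V/F = 0.420: g = 0.0051, g' = -0.524 → V/F = 0.430
Converged at V/F = 0.430.
Compositions from xᵢ = zᵢ/(1+V/F(Kᵢ−1)), yᵢ = Kᵢxᵢ:
  1: x = 0.178, y = 0.455
  2: x = 0.286, y = 0.316
  3: x = 0.263, y = 0.153
  4: x = 0.273, y = 0.076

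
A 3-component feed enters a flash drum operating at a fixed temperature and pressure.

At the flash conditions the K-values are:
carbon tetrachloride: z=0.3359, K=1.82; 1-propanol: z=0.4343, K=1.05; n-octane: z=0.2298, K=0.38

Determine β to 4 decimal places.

β = 0.5331

Material balance + equilibrium reduce to Σ zᵢ(Kᵢ−1)/(1+β(Kᵢ−1)) = 0.
Check two-phase: ΣzᵢKᵢ = 1.1547 > 1 and Σzᵢ/Kᵢ = 1.2029 > 1, so g(0) = 0.1547 > 0 and g(1) = -0.2029 < 0.
Newton iteration, β⁰ = 0.5:
  β = 0.5000: g = 0.01004, g' = -0.3002 → β = 0.5335
  β = 0.5335: g = -0.00012, g' = -0.3076 → β = 0.5331
Converged at β = 0.5331.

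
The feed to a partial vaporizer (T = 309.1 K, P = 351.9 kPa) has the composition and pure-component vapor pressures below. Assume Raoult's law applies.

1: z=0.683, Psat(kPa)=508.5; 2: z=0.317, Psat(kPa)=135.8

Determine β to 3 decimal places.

β = 0.400

Raoult's law: Kᵢ = Pᵢˢᵃᵗ/P = Pᵢˢᵃᵗ/351.9.
  K_1 = 508.5/351.9 = 1.44501, K_2 = 135.8/351.9 = 0.38591
Material balance + equilibrium reduce to Σ zᵢ(Kᵢ−1)/(1+β(Kᵢ−1)) = 0.
Check two-phase: ΣzᵢKᵢ = 1.109 > 1 and Σzᵢ/Kᵢ = 1.294 > 1, so g(0) = 0.109 > 0 and g(1) = -0.294 < 0.
Binary case is linear: z₁(K₁−1)(1+β(K₂−1)) + z₂(K₂−1)(1+β(K₁−1)) = 0
⇒ β = [z₁(K₁−1)+z₂(K₂−1)] / [−(K₁−1)(K₂−1)] = 0.1093/0.2733 = 0.400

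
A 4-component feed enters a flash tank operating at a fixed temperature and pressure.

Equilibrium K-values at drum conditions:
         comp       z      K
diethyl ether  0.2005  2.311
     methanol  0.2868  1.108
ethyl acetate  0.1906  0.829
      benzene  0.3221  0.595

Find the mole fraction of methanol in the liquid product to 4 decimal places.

x_methanol = 0.2735

Newton iteration, V/F⁰ = 0.5:
  V/F = 0.5000: g = -0.01105, g' = -0.2185 → V/F = 0.4494
  V/F = 0.4494: g = 0.00016, g' = -0.2250 → V/F = 0.4501
Converged at V/F = 0.4501.
Compositions from xᵢ = zᵢ/(1+V/F(Kᵢ−1)), yᵢ = Kᵢxᵢ:
  diethyl ether: x = 0.1261, y = 0.2914
  methanol: x = 0.2735, y = 0.3030
  ethyl acetate: x = 0.2065, y = 0.1712
  benzene: x = 0.3939, y = 0.2344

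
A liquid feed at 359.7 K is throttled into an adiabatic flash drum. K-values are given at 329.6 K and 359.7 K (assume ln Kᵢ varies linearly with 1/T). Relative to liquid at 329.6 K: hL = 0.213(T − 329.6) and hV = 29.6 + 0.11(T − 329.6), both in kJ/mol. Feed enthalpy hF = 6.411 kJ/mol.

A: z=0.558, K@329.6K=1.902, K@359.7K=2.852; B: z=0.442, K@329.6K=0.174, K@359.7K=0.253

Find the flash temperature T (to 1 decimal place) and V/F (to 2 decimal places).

T = 330.9 K, V/F = 0.21

Adiabatic flash: solve Rachford–Rice at each trial T, then check hF = ψ·hV(T) + (1−ψ)·hL(T).
  T = 329.6 K: K = (1.902, 0.174), RR gives ψ = 0.186, H_out = 5.491 kJ/mol
  T = 359.7 K: K = (2.852, 0.253), RR gives ψ = 0.508, H_out = 19.882 kJ/mol
  T = 344.6 K: K = (2.348, 0.211), RR gives ψ = 0.380, H_out = 13.848 kJ/mol
  T = 337.1 K: K = (2.118, 0.192), RR gives ψ = 0.296, H_out = 10.117 kJ/mol
  T = 333.4 K: K = (2.010, 0.183), RR gives ψ = 0.245, H_out = 7.977 kJ/mol
  T = 331.5 K: K = (1.956, 0.179), RR gives ψ = 0.217, H_out = 6.776 kJ/mol
  T = 330.6 K: K = (1.930, 0.176), RR gives ψ = 0.202, H_out = 6.179 kJ/mol
Linear interpolation between T = 330.6 (H_out = 6.179) and T = 331.5 (H_out = 6.776) on hF = 6.411 gives T ≈ 330.9 K, at which ψ = 0.21.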